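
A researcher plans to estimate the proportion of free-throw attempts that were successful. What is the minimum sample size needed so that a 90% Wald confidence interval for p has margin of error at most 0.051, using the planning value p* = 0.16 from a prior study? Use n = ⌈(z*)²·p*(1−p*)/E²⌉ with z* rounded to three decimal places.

For 90% confidence, z* = 1.645.
p*(1−p*) = 0.1344.
(z*)²·p*(1−p*)/E² = 2.706025·0.1344/0.002601 = 139.827.
⌈139.827⌉ = 140.

n = 140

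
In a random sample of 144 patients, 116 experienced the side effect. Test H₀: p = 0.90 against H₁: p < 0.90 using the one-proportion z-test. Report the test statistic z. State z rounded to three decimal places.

With x = 116 successes in n = 144, p̂ = 0.80556.
SE₀ = √(0.90·0.10/144) = 0.025000.
Test statistic: z = -0.09444/0.025000 = -3.778.

z = -3.778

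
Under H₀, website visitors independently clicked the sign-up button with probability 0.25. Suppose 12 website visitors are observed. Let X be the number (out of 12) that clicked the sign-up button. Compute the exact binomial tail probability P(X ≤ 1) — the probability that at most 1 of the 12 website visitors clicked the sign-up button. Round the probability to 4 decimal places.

P = 0.1584

X is binomial with n = 12 and p = 0.25.
P(X ≤ 1) = C(12,0)·0.25^0·0.75^12 + C(12,1)·0.25^1·0.75^11.
= 0.031676 + 0.126705 = 0.1584.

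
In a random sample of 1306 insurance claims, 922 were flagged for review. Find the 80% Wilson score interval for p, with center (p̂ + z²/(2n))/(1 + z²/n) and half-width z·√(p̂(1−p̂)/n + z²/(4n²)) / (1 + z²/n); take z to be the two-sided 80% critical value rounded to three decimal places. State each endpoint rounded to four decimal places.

Here p̂ = 922/1306 = 0.70597 and z = 1.282 (z² = 1.643524).
Denominator 1 + z²/n = 1 + 1.643524/1306 = 1.001258.
Adjusted center: (0.70597 + z²/(2n))/1.001258 = 0.70571.
Radicand: p̂(1−p̂)/n + z²/(4n²) = 0.000158940 + 0.000000241 = 0.000159181.
Half-width = z·√(radicand)/denom = 1.282·0.012617/1.001258 = 0.01615.
CI: 0.70571 ± 0.01615 = (0.6896, 0.7219).

(0.6896, 0.7219)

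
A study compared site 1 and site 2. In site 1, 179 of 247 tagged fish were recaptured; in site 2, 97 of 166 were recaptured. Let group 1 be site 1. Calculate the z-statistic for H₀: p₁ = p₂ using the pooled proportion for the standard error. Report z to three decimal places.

Sample proportions: p̂₁ = 179/247 = 0.72470 and p̂₂ = 97/166 = 0.58434.
Pooled p̂ = (179+97)/(247+166) = 276/413 = 0.66828.
Pooled SE = √[0.2216815·0.01007268] ≈ 0.047254.
z = (p̂₁ − p̂₂)/SE = (0.72470 − 0.58434)/0.047254 = 0.14036/0.047254 = 2.970.

z = 2.970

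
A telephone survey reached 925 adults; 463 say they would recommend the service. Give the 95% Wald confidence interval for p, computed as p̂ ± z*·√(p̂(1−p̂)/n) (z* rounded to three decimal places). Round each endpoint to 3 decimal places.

(0.468, 0.533)

p̂ = 463/925 = 0.50054.
SE = √(p̂(1−p̂)/n) = √(0.250000/925) = 0.016440.
z* = 1.960 at the 95% level.
Margin = 1.960·0.016440 = 0.03222.
Interval: 0.50054 ± 0.03222 → (0.468, 0.533).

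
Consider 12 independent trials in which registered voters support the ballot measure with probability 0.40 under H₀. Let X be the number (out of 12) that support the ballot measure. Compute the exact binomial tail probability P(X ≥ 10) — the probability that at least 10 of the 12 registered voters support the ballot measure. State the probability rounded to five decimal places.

X ~ Binomial(n=12, p=0.40).
P(X ≥ 10) = C(12,10)·0.40^10·0.60^2 + C(12,11)·0.40^11·0.60^1 + C(12,12)·0.40^12·0.60^0.
= 0.002491 + 0.000302 + 0.000017 = 0.00281.

P = 0.00281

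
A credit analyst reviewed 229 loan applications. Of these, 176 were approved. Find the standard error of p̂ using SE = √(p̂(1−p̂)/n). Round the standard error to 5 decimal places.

SE = 0.02787

p̂ = 176/229 = 0.76856.
p̂(1−p̂) = 0.76856·0.23144 = 0.177876.
Dividing by n and taking the root: √0.000776751 = 0.02787.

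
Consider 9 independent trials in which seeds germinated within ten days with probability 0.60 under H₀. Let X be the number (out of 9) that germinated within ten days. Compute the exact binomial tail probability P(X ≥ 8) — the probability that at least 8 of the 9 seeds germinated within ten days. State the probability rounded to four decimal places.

P = 0.0705

X ~ Binomial(n=9, p=0.60).
P(X ≥ 8) = C(9,8)·0.60^8·0.40^1 + C(9,9)·0.60^9·0.40^0.
= 0.060466 + 0.010078 = 0.0705.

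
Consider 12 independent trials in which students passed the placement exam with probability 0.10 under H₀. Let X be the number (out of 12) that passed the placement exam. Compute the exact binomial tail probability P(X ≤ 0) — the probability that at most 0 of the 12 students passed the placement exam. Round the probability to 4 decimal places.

P = 0.2824

X ~ Binomial(n=12, p=0.10).
P(X ≤ 0) = C(12,0)·0.10^0·0.90^12.
= 0.282430 = 0.2824.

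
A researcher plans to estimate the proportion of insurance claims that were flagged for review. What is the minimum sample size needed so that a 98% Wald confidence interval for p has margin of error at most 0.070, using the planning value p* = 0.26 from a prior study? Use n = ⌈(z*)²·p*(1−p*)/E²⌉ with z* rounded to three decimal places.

z* = 2.326 at the 98% level.
p*(1−p*) = 0.1924.
(z*)²·p*(1−p*)/E² = 5.410276·0.1924/0.004900 = 212.436.
⌈212.436⌉ = 213.

n = 213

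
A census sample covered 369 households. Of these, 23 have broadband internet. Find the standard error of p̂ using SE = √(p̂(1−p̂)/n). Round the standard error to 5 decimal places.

Sample proportion p̂ = 23/369 = 0.06233.
p̂(1−p̂) = 0.06233·0.93767 = 0.058445.
SE = √(0.058445/369) = 0.01259.

SE = 0.01259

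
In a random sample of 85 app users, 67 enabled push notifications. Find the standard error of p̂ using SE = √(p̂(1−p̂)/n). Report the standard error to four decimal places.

With x = 67 successes in n = 85, p̂ = 0.78824.
p̂(1−p̂) = 0.78824·0.21176 = 0.166918.
SE = √(0.166918/85) = 0.0443.

SE = 0.0443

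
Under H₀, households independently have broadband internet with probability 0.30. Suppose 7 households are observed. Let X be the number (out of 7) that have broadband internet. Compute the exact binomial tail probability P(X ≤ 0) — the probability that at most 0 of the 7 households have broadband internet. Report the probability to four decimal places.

X is binomial with n = 7 and p = 0.30.
P(X ≤ 0) = C(7,0)·0.30^0·0.70^7.
= 0.082354 = 0.0824.

P = 0.0824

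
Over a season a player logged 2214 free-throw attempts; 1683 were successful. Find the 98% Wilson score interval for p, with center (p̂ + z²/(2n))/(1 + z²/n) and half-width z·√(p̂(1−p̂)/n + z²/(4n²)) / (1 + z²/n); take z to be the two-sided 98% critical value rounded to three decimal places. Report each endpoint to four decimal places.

p̂ = 1683/2214 = 0.76016; z = 2.326, so z² = 5.410276.
1 + z²/n = 1.002444.
Adjusted center: (0.76016 + z²/(2n))/1.002444 = 0.75953.
Radicand: p̂(1−p̂)/n + z²/(4n²) = 0.000082347 + 0.000000276 = 0.000082623.
Half-width = 2.326·√0.000082623/1.002444 = 0.02109.
So the interval runs from 0.7384 to 0.7806.

(0.7384, 0.7806)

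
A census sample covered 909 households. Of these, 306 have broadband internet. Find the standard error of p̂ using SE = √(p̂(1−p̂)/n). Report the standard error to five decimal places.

p̂ = 306/909 = 0.33663.
p̂(1−p̂) = 0.33663·0.66337 = 0.223310.
SE = √(0.223310/909) = √0.000245666 = 0.01567.

SE = 0.01567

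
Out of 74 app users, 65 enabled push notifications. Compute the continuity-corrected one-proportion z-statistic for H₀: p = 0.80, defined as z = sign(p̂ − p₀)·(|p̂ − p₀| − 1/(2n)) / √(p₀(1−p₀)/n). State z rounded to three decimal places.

p̂ = 65/74 = 0.87838. p̂ − p₀ = 0.078378.
1/(2n) = 0.006757.
Corrected numerator: |0.078378| − 0.006757 = 0.071621.
SE₀ = √(0.80·0.20/74) = 0.046499.
z = (+)0.071621/0.046499 = 1.540.

z = 1.540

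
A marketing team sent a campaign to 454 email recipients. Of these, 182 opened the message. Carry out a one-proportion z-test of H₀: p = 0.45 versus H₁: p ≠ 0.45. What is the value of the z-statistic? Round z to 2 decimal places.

p̂ = 182/454 = 0.40088.
Null standard error: √(0.45·0.55/454) = √0.000545154 = 0.023349.
z = (0.40088 − 0.45)/0.023349 = -0.04912/0.023349 = -2.10.

z = -2.10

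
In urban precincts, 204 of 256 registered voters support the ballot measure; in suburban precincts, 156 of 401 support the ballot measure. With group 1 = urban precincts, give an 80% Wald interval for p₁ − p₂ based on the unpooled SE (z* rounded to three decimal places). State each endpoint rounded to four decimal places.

p̂₁ = 0.79688, p̂₂ = 0.38903, so the observed difference is 0.40785.
Unpooled SE = √(p̂₁(1−p̂₁)/n₁ + p̂₂(1−p̂₂)/n₂) = √(0.000632286 + 0.000592731) = 0.035000.
z* = 1.282 at the 80% level. Margin of error = 0.04487.
CI: 0.40785 ± 0.04487 = (0.3630, 0.4527).

(0.3630, 0.4527)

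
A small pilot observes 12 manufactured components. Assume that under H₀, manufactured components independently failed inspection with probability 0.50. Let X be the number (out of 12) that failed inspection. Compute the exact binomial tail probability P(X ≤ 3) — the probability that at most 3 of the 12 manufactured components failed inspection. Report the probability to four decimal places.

X is binomial with n = 12 and p = 0.50.
P(X ≤ 3) = C(12,0)·0.50^0·0.50^12 + C(12,1)·0.50^1·0.50^11 + C(12,2)·0.50^2·0.50^10 + C(12,3)·0.50^3·0.50^9.
= 0.000244 + 0.002930 + 0.016113 + 0.053711 = 0.0730.

P = 0.0730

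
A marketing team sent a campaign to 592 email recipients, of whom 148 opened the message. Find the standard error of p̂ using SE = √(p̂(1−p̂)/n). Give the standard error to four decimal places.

p̂ = 148/592 = 0.25000.
p̂(1−p̂) = 0.25000·0.75000 = 0.187500.
SE = √(0.187500/592) = √0.000316723 = 0.0178.

SE = 0.0178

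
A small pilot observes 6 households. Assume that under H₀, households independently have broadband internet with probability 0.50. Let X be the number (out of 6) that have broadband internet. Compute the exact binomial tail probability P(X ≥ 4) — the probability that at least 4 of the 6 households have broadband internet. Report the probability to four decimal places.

P = 0.3438

X is binomial with n = 6 and p = 0.50.
P(X ≥ 4) = C(6,4)·0.50^4·0.50^2 + C(6,5)·0.50^5·0.50^1 + C(6,6)·0.50^6·0.50^0.
= 0.234375 + 0.093750 + 0.015625 = 0.3438.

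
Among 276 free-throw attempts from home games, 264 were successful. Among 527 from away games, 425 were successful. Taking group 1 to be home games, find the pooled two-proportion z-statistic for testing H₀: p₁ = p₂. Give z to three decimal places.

z = 5.787

Sample proportions: p̂₁ = 264/276 = 0.95652 and p̂₂ = 425/527 = 0.80645.
Pooling: p̂ = 689/803 = 0.85803.
Pooled SE = √[0.1218128·0.00552072] ≈ 0.025933.
z = 0.15007/0.025933 = 5.787.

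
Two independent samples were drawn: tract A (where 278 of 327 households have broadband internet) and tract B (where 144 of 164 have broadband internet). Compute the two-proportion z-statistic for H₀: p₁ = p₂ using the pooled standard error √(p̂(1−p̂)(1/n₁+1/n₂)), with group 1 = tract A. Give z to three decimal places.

p̂₁ = 278/327 = 0.85015, p̂₂ = 144/164 = 0.87805.
Pooled p̂ = (278+144)/(327+164) = 422/491 = 0.85947.
Pooled SE = √[0.1207810·0.00915566] ≈ 0.033254.
z = -0.02790/0.033254 = -0.839.

z = -0.839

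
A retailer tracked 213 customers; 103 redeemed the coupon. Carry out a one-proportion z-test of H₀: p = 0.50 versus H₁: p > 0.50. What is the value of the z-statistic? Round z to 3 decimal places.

z = -0.480

p̂ = 103/213 = 0.48357.
Under H₀, SE = √(p₀(1−p₀)/n) = √(0.50·0.50/213) = √0.001173709 = 0.034259.
Test statistic: z = -0.01643/0.034259 = -0.480.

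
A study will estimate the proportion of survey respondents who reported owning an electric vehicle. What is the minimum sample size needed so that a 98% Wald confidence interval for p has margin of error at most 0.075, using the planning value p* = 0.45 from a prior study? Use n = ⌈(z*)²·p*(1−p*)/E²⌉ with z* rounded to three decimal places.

n = 239

For 98% confidence, z* = 2.326.
p*(1−p*) = 0.2475.
(z*)²·p*(1−p*)/E² = 5.410276·0.2475/0.005625 = 238.052.
⌈238.052⌉ = 239.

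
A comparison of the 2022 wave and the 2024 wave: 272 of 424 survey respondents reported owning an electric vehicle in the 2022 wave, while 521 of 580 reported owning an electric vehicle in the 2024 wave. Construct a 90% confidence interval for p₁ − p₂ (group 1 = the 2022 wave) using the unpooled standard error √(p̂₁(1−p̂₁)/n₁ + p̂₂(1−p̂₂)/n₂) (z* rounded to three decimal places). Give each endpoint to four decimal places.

p̂₁ = 272/424 = 0.64151, p̂₂ = 521/580 = 0.89828; p̂₁ − p̂₂ = -0.25677.
SE = √(0.000542394 + 0.000157545) = √0.000699939 = 0.026456.
For 90% confidence, z* = 1.645. Margin of error = 0.04352.
CI: -0.25677 ± 0.04352 = (-0.3003, -0.2132).

(-0.3003, -0.2132)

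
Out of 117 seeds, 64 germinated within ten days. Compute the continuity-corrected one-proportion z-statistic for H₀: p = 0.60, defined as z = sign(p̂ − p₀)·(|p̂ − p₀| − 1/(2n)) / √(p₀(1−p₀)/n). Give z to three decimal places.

With x = 64 successes in n = 117, p̂ = 0.54701. p̂ − p₀ = -0.052991.
1/(2n) = 0.004274.
Corrected numerator: |-0.052991| − 0.004274 = 0.048717.
Under H₀, SE = √(p₀(1−p₀)/n) = √(0.60·0.40/117) = √0.002051282 = 0.045291.
z = (−)0.048717/0.045291 = -1.076.

z = -1.076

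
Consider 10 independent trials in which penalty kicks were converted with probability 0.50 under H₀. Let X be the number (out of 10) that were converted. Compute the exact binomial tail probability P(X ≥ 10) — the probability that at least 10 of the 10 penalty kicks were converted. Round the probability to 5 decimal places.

P = 0.00098

X is binomial with n = 10 and p = 0.50.
P(X ≥ 10) = C(10,10)·0.50^10·0.50^0.
= 0.000977 = 0.00098.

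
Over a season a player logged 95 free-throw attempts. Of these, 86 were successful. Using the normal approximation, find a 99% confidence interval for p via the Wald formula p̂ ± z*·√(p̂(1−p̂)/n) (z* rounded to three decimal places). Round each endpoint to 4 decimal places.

(0.8279, 0.9827)

The sample proportion is 86/95 = 0.90526.
Standard error of p̂: √(0.085762/95) = √0.000902756 = 0.030046.
z* = 2.576 at the 99% level.
Margin = 2.576·0.030046 = 0.07740.
CI: 0.90526 ± 0.07740 = (0.8279, 0.9827).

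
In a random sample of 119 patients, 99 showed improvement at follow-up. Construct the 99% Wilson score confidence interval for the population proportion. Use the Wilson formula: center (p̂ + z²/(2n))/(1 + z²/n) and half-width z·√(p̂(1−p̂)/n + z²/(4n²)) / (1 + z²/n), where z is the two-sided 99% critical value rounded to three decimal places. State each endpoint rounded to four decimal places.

(0.7267, 0.9021)

Here p̂ = 99/119 = 0.83193 and z = 2.576 (z² = 6.635776).
Denominator 1 + z²/n = 1 + 6.635776/119 = 1.055763.
Center = (0.83193 + 0.027881)/1.055763 = 0.81440.
Radicand: p̂(1−p̂)/n + z²/(4n²) = 0.001174963 + 0.000117149 = 0.001292112.
Half-width = 2.576·√0.001292112/1.055763 = 0.08771.
Interval: 0.81440 ± 0.08771 → (0.7267, 0.9021).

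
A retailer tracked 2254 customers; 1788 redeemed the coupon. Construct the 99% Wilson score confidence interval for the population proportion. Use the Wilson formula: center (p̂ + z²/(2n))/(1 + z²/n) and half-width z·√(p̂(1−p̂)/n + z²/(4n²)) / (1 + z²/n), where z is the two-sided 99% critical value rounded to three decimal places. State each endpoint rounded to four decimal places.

Here p̂ = 1788/2254 = 0.79326 and z = 2.576 (z² = 6.635776).
1 + z²/n = 1.002944.
Center = (0.79326 + 0.001472)/1.002944 = 0.79240.
Radicand: p̂(1−p̂)/n + z²/(4n²) = 0.000072760 + 0.000000327 = 0.000073087.
Half-width = 2.576·√0.000073087/1.002944 = 0.02196.
So the interval runs from 0.7704 to 0.8144.

(0.7704, 0.8144)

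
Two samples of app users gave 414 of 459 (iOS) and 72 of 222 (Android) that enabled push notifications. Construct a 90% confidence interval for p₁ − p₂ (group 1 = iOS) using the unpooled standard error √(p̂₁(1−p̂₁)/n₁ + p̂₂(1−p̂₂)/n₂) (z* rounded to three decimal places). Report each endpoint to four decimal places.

p̂₁ = 0.90196, p̂₂ = 0.32432, so the observed difference is 0.57764.
SE = √(0.000192653 + 0.000987108) = √0.001179761 = 0.034348.
The 90% critical value is z* = 1.645. Margin of error = 0.05650.
CI: 0.57764 ± 0.05650 = (0.5211, 0.6341).

(0.5211, 0.6341)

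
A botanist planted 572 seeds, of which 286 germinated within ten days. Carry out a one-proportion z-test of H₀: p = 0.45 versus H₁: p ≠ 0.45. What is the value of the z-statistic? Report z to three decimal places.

z = 2.404

p̂ = 286/572 = 0.50000.
SE₀ = √(0.45·0.55/572) = 0.020801.
z = (0.50000 − 0.45)/0.020801 = 0.05000/0.020801 = 2.404.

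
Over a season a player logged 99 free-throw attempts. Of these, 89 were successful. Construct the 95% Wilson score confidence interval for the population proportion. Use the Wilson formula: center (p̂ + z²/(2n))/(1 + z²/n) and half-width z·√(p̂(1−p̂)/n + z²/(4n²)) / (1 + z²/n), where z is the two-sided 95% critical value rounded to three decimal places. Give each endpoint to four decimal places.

p̂ = 89/99 = 0.89899; z = 1.960, so z² = 3.841600.
1 + z²/n = 1.038804.
Adjusted center: (0.89899 + z²/(2n))/1.038804 = 0.88409.
Radicand: p̂(1−p̂)/n + z²/(4n²) = 0.000917243 + 0.000097990 = 0.001015233.
Half-width = z·√(radicand)/denom = 1.960·0.031863/1.038804 = 0.06012.
So the interval runs from 0.8240 to 0.9442.

(0.8240, 0.9442)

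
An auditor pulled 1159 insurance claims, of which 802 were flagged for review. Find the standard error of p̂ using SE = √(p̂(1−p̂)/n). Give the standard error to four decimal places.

SE = 0.0136

The sample proportion is 802/1159 = 0.69198.
p̂(1−p̂) = 0.213144.
SE = √(0.213144/1159) = √0.000183903 = 0.0136.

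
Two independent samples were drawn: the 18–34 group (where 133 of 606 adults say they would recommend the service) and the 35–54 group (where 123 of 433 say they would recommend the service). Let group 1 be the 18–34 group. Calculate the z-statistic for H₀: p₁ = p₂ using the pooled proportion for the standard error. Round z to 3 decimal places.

p̂₁ = 133/606 = 0.21947, p̂₂ = 123/433 = 0.28406.
Pooled p̂ = (133+123)/(606+433) = 256/1039 = 0.24639.
Pooled SE = √[0.1856824·0.00395963] ≈ 0.027115.
z = (p̂₁ − p̂₂)/SE = (0.21947 − 0.28406)/0.027115 = -0.06459/0.027115 = -2.382.

z = -2.382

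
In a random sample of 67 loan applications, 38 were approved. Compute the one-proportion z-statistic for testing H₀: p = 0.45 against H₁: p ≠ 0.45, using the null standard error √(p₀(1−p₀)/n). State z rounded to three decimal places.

The sample proportion is 38/67 = 0.56716.
Null standard error: √(0.45·0.55/67) = √0.003694030 = 0.060779.
z = (p̂ − p₀)/SE = (0.56716 − 0.45)/0.060779 = 1.928.

z = 1.928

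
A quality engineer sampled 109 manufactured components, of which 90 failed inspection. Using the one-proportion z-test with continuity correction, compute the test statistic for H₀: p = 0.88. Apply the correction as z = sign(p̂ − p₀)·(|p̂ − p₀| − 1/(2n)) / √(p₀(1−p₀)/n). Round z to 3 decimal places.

Sample proportion p̂ = 90/109 = 0.82569. p̂ − p₀ = -0.054312.
1/(2n) = 0.004587.
Corrected numerator: |-0.054312| − 0.004587 = 0.049725.
Null standard error: √(0.88·0.12/109) = √0.000968807 = 0.031126.
z = −0.049725/0.031126 = -1.598.

z = -1.598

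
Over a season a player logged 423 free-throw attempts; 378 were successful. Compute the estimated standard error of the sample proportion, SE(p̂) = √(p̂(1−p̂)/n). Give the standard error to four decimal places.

Sample proportion p̂ = 378/423 = 0.89362.
p̂(1−p̂) = 0.095063.
Dividing by n and taking the root: √0.000224735 = 0.0150.

SE = 0.0150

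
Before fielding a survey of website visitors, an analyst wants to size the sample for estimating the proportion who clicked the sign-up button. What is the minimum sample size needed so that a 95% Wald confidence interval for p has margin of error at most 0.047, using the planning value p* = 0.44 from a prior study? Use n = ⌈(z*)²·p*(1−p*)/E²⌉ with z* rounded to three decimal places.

n = 429

The 95% critical value is z* = 1.960.
p*(1−p*) = 0.44·0.56 = 0.2464.
Required n before rounding: 3.841600 × 0.2464 / 0.047² = 428.506.
Rounding up, n = 429.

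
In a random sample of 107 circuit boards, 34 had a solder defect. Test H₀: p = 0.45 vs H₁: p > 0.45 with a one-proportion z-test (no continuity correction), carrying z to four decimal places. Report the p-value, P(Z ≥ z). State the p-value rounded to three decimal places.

With x = 34 successes in n = 107, p̂ = 0.31776.
Under H₀, SE = √(p₀(1−p₀)/n) = √(0.45·0.55/107) = √0.002313084 = 0.048095.
z = (p̂ − p₀)/SE = (34/107 − 0.45)/0.048095 ≈ -2.7496.
From the standard normal, P(Z ≥ z) = 0.997.

p-value = 0.997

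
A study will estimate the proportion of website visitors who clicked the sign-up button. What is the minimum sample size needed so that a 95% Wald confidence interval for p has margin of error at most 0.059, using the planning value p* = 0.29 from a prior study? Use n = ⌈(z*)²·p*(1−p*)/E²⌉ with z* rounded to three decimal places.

n = 228

z* = 1.960 at the 95% level.
p*(1−p*) = 0.2059.
(z*)²·p*(1−p*)/E² = 3.841600·0.2059/0.003481 = 227.229.
⌈227.229⌉ = 228.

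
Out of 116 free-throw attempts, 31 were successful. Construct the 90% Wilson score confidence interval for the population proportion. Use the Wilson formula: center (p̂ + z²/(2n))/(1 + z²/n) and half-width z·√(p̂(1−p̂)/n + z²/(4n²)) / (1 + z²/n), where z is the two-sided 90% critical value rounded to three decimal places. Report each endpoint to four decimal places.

Here p̂ = 31/116 = 0.26724 and z = 1.645 (z² = 2.706025).
1 + z²/n = 1.023328.
Center = (0.26724 + 0.011664)/1.023328 = 0.27255.
Radicand: p̂(1−p̂)/n + z²/(4n²) = 0.001688133 + 0.000050275 = 0.001738408.
Half-width = z·√(radicand)/denom = 1.645·0.041694/1.023328 = 0.06702.
So the interval runs from 0.2055 to 0.3396.

(0.2055, 0.3396)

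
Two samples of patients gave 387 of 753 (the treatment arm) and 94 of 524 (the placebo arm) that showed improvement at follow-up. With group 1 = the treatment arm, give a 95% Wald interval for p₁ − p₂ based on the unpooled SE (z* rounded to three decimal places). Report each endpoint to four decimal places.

p̂₁ = 387/753 = 0.51394, p̂₂ = 94/524 = 0.17939; p̂₁ − p̂₂ = 0.33455.
Unpooled SE = √(p̂₁(1−p̂₁)/n₁ + p̂₂(1−p̂₂)/n₂) = √(0.000331747 + 0.000280933) = 0.024752.
The 95% critical value is z* = 1.960. Margin of error = 0.04851.
CI: 0.33455 ± 0.04851 = (0.2860, 0.3831).

(0.2860, 0.3831)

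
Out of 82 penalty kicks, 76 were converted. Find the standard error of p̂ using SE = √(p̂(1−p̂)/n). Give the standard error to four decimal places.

SE = 0.0288

The sample proportion is 76/82 = 0.92683.
p̂(1−p̂) = 0.067816.
SE = √(0.067816/82) = √0.000827024 = 0.0288.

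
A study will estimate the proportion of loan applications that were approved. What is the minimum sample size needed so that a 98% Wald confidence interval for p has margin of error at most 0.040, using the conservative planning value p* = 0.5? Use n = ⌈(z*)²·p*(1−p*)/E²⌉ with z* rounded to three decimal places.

z* = 2.326 at the 98% level.
p*(1−p*) = 0.50·0.50 = 0.2500.
Required n before rounding: 5.410276 × 0.2500 / 0.040² = 845.356.
Rounding up, n = 846.

n = 846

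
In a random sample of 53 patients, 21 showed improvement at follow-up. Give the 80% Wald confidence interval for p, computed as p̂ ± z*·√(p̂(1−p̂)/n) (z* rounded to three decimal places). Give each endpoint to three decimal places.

(0.310, 0.482)

With x = 21 successes in n = 53, p̂ = 0.39623.
Standard error of p̂: √(0.239231/53) = √0.004513793 = 0.067185.
For 80% confidence, z* = 1.282.
Margin = 1.282·0.067185 = 0.08613.
So the interval runs from 0.310 to 0.482.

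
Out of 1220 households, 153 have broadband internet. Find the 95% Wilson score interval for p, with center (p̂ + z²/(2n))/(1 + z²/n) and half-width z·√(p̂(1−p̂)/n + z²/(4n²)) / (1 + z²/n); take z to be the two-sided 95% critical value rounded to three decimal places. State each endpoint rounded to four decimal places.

Here p̂ = 153/1220 = 0.12541 and z = 1.960 (z² = 3.841600).
1 + z²/n = 1.003149.
Adjusted center: (0.12541 + z²/(2n))/1.003149 = 0.12659.
Radicand: p̂(1−p̂)/n + z²/(4n²) = 0.000089903 + 0.000000645 = 0.000090548.
Half-width = z·√(radicand)/denom = 1.960·0.009516/1.003149 = 0.01859.
So the interval runs from 0.1080 to 0.1452.

(0.1080, 0.1452)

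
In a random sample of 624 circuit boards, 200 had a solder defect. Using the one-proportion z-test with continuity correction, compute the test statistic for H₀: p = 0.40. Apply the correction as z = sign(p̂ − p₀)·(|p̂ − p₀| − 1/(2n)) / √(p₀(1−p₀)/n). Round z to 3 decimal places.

z = -4.012

p̂ = 200/624 = 0.32051. p̂ − p₀ = -0.079487.
Continuity correction 1/(2n) = 1/1248 = 0.000801.
Corrected numerator: |-0.079487| − 0.000801 = 0.078686.
Under H₀, SE = √(p₀(1−p₀)/n) = √(0.40·0.60/624) = √0.000384615 = 0.019612.
z = −0.078686/0.019612 = -4.012.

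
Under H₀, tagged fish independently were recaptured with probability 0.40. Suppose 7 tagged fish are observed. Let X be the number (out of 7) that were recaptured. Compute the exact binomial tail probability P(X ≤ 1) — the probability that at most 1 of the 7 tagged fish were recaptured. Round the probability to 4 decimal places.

P = 0.1586

X ~ Binomial(n=7, p=0.40).
P(X ≤ 1) = C(7,0)·0.40^0·0.60^7 + C(7,1)·0.40^1·0.60^6.
= 0.027994 + 0.130637 = 0.1586.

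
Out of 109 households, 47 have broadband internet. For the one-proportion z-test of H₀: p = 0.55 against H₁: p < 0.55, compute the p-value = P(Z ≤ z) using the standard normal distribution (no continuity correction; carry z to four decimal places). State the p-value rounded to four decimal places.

The sample proportion is 47/109 = 0.43119.
Under H₀, SE = √(p₀(1−p₀)/n) = √(0.55·0.45/109) = √0.002270642 = 0.047651.
z = (p̂ − p₀)/SE = (47/109 − 0.55)/0.047651 ≈ -2.4933.
p-value = P(Z ≤ z) with z = -2.4933 → 0.0063.

p-value = 0.0063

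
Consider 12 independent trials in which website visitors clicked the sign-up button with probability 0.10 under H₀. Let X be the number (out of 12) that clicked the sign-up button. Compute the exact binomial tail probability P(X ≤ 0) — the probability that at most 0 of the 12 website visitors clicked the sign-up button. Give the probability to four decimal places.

X ~ Binomial(n=12, p=0.10).
P(X ≤ 0) = C(12,0)·0.10^0·0.90^12.
= 0.282430 = 0.2824.

P = 0.2824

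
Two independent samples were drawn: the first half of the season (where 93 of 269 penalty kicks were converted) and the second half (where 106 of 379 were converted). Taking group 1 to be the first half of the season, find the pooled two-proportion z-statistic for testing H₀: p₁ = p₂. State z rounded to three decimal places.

z = 1.796

p̂₁ = 93/269 = 0.34572, p̂₂ = 106/379 = 0.27968.
Pooled p̂ = (93+106)/(269+379) = 199/648 = 0.30710.
Pooled SE = √[0.2127891·0.00635599] ≈ 0.036776.
z = 0.06604/0.036776 = 1.796.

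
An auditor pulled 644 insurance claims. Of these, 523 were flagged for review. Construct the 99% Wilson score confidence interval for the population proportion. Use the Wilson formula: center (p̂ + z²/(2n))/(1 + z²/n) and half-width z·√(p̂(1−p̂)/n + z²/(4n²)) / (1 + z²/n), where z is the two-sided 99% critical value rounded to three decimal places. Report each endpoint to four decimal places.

(0.7694, 0.8485)

Here p̂ = 523/644 = 0.81211 and z = 2.576 (z² = 6.635776).
1 + z²/n = 1.010304.
Adjusted center: (0.81211 + z²/(2n))/1.010304 = 0.80893.
Radicand: p̂(1−p̂)/n + z²/(4n²) = 0.000236935 + 0.000004000 = 0.000240935.
Half-width = 2.576·√0.000240935/1.010304 = 0.03958.
So the interval runs from 0.7694 to 0.8485.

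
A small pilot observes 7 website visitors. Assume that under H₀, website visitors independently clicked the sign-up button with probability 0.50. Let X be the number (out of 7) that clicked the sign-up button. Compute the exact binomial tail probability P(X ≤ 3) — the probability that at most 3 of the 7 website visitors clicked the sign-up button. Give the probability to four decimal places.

P = 0.5000

X ~ Binomial(n=7, p=0.50).
P(X ≤ 3) = C(7,0)·0.50^0·0.50^7 + C(7,1)·0.50^1·0.50^6 + C(7,2)·0.50^2·0.50^5 + C(7,3)·0.50^3·0.50^4.
= 0.007812 + 0.054688 + 0.164062 + 0.273438 = 0.5000.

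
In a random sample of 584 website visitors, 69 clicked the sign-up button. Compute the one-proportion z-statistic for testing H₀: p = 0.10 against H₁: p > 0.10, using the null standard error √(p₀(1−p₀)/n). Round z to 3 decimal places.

z = 1.462

Sample proportion p̂ = 69/584 = 0.11815.
SE₀ = √(0.10·0.90/584) = 0.012414.
z = (0.11815 − 0.10)/0.012414 = 0.01815/0.012414 = 1.462.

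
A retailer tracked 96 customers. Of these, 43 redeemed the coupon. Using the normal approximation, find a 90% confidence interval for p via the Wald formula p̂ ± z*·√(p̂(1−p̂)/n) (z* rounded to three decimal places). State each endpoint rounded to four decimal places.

p̂ = 43/96 = 0.44792.
SE(p̂) = √(0.44792·0.55208/96) = 0.050753.
For 90% confidence, z* = 1.645.
Margin of error: 1.645 × 0.050753 = 0.08349.
Interval: 0.44792 ± 0.08349 → (0.3644, 0.5314).

(0.3644, 0.5314)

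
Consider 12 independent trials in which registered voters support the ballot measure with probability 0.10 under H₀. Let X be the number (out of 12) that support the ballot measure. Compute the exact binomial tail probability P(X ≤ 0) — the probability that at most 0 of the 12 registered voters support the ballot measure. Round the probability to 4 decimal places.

X ~ Binomial(n=12, p=0.10).
P(X ≤ 0) = C(12,0)·0.10^0·0.90^12.
= 0.282430 = 0.2824.

P = 0.2824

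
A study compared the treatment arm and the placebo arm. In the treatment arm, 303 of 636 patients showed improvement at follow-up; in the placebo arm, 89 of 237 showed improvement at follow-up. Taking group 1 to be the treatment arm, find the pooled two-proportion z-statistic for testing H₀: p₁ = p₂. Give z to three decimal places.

z = 2.665

p̂₁ = 303/636 = 0.47642, p̂₂ = 89/237 = 0.37553.
Pooled p̂ = (303+89)/(636+237) = 392/873 = 0.44903.
SE = √[p̂(1−p̂)(1/n₁+1/n₂)] = √[0.44903·0.55097·(1/636+1/237)] ≈ 0.037853.
z = 0.10089/0.037853 = 2.665.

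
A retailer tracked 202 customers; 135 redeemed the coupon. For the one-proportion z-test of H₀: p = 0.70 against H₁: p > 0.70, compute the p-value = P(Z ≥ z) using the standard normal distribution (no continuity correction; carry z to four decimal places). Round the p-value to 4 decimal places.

The sample proportion is 135/202 = 0.66832.
SE₀ = √(0.70·0.30/202) = 0.032243.
z = (p̂ − p₀)/SE = (135/202 − 0.70)/0.032243 ≈ -0.9826.
p-value = P(Z ≥ z) with z = -0.9826 → 0.8371.

p-value = 0.8371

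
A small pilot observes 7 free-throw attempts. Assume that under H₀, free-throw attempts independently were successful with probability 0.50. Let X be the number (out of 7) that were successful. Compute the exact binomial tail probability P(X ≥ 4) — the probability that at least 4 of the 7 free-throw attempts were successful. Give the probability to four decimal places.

P = 0.5000

X ~ Binomial(n=7, p=0.50).
P(X ≥ 4) = C(7,4)·0.50^4·0.50^3 + C(7,5)·0.50^5·0.50^2 + C(7,6)·0.50^6·0.50^1 + C(7,7)·0.50^7·0.50^0.
= 0.273438 + 0.164062 + 0.054688 + 0.007812 = 0.5000.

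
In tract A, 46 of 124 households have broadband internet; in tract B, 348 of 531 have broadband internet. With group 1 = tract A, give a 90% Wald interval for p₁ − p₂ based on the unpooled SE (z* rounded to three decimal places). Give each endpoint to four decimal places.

(-0.3634, -0.2054)

p̂₁ = 0.37097, p̂₂ = 0.65537, so the observed difference is -0.28440.
SE = √(0.001881860 + 0.000425350) = √0.002307210 = 0.048033.
z* = 1.645 at the 90% level. Margin = 1.645·0.048033 = 0.07901.
So the interval runs from -0.3634 to -0.2054.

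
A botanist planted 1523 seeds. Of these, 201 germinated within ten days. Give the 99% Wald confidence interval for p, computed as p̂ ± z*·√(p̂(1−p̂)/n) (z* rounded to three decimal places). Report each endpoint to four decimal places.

(0.1096, 0.1543)

Sample proportion p̂ = 201/1523 = 0.13198.
SE = √(p̂(1−p̂)/n) = √(0.114559/1523) = 0.008673.
For 99% confidence, z* = 2.576.
Margin = 2.576·0.008673 = 0.02234.
Interval: 0.13198 ± 0.02234 → (0.1096, 0.1543).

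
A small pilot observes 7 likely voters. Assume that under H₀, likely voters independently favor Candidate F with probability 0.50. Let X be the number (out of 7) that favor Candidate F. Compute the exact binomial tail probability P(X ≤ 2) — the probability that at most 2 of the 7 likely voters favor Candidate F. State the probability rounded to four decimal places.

P = 0.2266

X ~ Binomial(n=7, p=0.50).
P(X ≤ 2) = C(7,0)·0.50^0·0.50^7 + C(7,1)·0.50^1·0.50^6 + C(7,2)·0.50^2·0.50^5.
= 0.007812 + 0.054688 + 0.164062 = 0.2266.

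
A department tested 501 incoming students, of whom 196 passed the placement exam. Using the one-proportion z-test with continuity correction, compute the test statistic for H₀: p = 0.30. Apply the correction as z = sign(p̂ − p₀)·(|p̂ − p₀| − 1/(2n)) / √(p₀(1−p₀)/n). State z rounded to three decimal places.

z = 4.407

The sample proportion is 196/501 = 0.39122. p̂ − p₀ = 0.091218.
1/(2n) = 0.000998.
Corrected numerator: |0.091218| − 0.000998 = 0.090220.
Null standard error: √(0.30·0.70/501) = √0.000419162 = 0.020473.
z = +0.090220/0.020473 = 4.407.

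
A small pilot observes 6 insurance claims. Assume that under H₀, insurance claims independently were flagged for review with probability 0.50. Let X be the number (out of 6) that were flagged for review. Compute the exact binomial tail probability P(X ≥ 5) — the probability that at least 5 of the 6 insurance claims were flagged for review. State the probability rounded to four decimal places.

P = 0.1094

X is binomial with n = 6 and p = 0.50.
P(X ≥ 5) = C(6,5)·0.50^5·0.50^1 + C(6,6)·0.50^6·0.50^0.
= 0.093750 + 0.015625 = 0.1094.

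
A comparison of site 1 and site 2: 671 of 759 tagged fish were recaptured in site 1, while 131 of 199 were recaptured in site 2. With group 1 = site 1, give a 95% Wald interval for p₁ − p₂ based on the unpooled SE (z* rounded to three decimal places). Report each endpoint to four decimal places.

(0.1560, 0.2955)

p̂₁ = 671/759 = 0.88406, p̂₂ = 131/199 = 0.65829; p̂₁ − p̂₂ = 0.22577.
SE = √(0.000135045 + 0.001130371) = √0.001265416 = 0.035573.
For 95% confidence, z* = 1.960. Margin of error = 0.06972.
Interval: 0.22577 ± 0.06972 → (0.1560, 0.2955).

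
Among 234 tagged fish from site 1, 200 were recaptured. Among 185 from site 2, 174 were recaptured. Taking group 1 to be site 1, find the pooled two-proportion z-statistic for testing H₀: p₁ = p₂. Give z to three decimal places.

z = -2.818

Sample proportions: p̂₁ = 200/234 = 0.85470 and p̂₂ = 174/185 = 0.94054.
Pooling: p̂ = 374/419 = 0.89260.
Pooled SE = √[0.0958641·0.00967891] ≈ 0.030461.
z = -0.08584/0.030461 = -2.818.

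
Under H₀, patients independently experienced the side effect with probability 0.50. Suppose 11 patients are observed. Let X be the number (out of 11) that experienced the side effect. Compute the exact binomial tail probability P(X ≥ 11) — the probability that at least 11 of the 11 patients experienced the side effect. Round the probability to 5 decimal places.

P = 0.00049

X ~ Binomial(n=11, p=0.50).
P(X ≥ 11) = C(11,11)·0.50^11·0.50^0.
= 0.000488 = 0.00049.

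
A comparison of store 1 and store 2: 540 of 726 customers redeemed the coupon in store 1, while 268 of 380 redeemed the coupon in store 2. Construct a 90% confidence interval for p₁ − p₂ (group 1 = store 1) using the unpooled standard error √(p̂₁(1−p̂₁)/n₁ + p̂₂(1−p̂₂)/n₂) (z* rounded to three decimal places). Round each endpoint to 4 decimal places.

(-0.0083, 0.0853)

p̂₁ = 540/726 = 0.74380, p̂₂ = 268/380 = 0.70526; p̂₁ − p̂₂ = 0.03854.
SE = √(0.000262480 + 0.000547019) = √0.000809499 = 0.028452.
The 90% critical value is z* = 1.645. Margin = 1.645·0.028452 = 0.04680.
CI: 0.03854 ± 0.04680 = (-0.0083, 0.0853).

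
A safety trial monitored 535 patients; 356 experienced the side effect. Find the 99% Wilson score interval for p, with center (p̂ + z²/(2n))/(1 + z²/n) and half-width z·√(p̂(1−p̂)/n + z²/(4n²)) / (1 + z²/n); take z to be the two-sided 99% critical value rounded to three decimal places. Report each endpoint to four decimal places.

Here p̂ = 356/535 = 0.66542 and z = 2.576 (z² = 6.635776).
Denominator 1 + z²/n = 1 + 6.635776/535 = 1.012403.
Center = (0.66542 + 0.006202)/1.012403 = 0.66339.
Radicand: p̂(1−p̂)/n + z²/(4n²) = 0.000416142 + 0.000005796 = 0.000421938.
Half-width = z·√(radicand)/denom = 2.576·0.020541/1.012403 = 0.05227.
CI: 0.66339 ± 0.05227 = (0.6111, 0.7157).

(0.6111, 0.7157)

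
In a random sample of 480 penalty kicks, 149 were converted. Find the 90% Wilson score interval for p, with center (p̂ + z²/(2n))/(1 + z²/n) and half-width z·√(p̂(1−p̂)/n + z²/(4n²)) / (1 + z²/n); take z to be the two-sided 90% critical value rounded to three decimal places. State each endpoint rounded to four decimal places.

(0.2768, 0.3461)

Here p̂ = 149/480 = 0.31042 and z = 1.645 (z² = 2.706025).
1 + z²/n = 1.005638.
Center = (0.31042 + 0.002819)/1.005638 = 0.31148.
Radicand: p̂(1−p̂)/n + z²/(4n²) = 0.000445954 + 0.000002936 = 0.000448890.
Half-width = 1.645·√0.000448890/1.005638 = 0.03466.
CI: 0.31148 ± 0.03466 = (0.2768, 0.3461).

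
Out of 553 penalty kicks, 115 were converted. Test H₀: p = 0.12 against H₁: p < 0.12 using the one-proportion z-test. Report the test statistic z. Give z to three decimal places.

z = 6.365

Sample proportion p̂ = 115/553 = 0.20796.
Under H₀, SE = √(p₀(1−p₀)/n) = √(0.12·0.88/553) = √0.000190958 = 0.013819.
Test statistic: z = 0.08796/0.013819 = 6.365.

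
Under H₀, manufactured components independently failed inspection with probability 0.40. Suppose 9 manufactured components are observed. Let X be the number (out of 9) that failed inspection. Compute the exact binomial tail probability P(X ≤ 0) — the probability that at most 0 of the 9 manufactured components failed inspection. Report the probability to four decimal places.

X is binomial with n = 9 and p = 0.40.
P(X ≤ 0) = C(9,0)·0.40^0·0.60^9.
= 0.010078 = 0.0101.

P = 0.0101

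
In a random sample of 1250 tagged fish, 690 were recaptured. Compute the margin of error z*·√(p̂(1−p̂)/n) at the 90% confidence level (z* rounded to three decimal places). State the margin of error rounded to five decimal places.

The sample proportion is 690/1250 = 0.55200.
SE(p̂) = √(0.55200·0.44800/1250) = 0.014065.
For 90% confidence, z* = 1.645.
So ME = 0.02314.

ME = 0.02314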